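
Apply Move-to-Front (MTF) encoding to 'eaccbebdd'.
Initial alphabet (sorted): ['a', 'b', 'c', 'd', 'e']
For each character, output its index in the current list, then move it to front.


MTF encoding:
'e': index 4 in ['a', 'b', 'c', 'd', 'e'] -> ['e', 'a', 'b', 'c', 'd']
'a': index 1 in ['e', 'a', 'b', 'c', 'd'] -> ['a', 'e', 'b', 'c', 'd']
'c': index 3 in ['a', 'e', 'b', 'c', 'd'] -> ['c', 'a', 'e', 'b', 'd']
'c': index 0 in ['c', 'a', 'e', 'b', 'd'] -> ['c', 'a', 'e', 'b', 'd']
'b': index 3 in ['c', 'a', 'e', 'b', 'd'] -> ['b', 'c', 'a', 'e', 'd']
'e': index 3 in ['b', 'c', 'a', 'e', 'd'] -> ['e', 'b', 'c', 'a', 'd']
'b': index 1 in ['e', 'b', 'c', 'a', 'd'] -> ['b', 'e', 'c', 'a', 'd']
'd': index 4 in ['b', 'e', 'c', 'a', 'd'] -> ['d', 'b', 'e', 'c', 'a']
'd': index 0 in ['d', 'b', 'e', 'c', 'a'] -> ['d', 'b', 'e', 'c', 'a']


Output: [4, 1, 3, 0, 3, 3, 1, 4, 0]


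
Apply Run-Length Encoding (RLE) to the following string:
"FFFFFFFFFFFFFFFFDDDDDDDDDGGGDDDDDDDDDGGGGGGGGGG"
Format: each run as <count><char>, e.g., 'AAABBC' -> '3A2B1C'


Scanning runs left to right:
  i=0: run of 'F' x 16 -> '16F'
  i=16: run of 'D' x 9 -> '9D'
  i=25: run of 'G' x 3 -> '3G'
  i=28: run of 'D' x 9 -> '9D'
  i=37: run of 'G' x 10 -> '10G'

RLE = 16F9D3G9D10G


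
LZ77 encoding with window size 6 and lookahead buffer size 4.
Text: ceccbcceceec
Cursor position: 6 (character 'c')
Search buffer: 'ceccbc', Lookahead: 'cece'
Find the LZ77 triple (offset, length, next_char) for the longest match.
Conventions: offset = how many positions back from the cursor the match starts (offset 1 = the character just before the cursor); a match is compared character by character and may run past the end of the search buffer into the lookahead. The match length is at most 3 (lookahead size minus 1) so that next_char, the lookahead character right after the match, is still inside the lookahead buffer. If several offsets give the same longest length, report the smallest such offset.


Try each offset into the search buffer:
  offset=1 (pos 5, char 'c'): match length 1
  offset=2 (pos 4, char 'b'): match length 0
  offset=3 (pos 3, char 'c'): match length 1
  offset=4 (pos 2, char 'c'): match length 1
  offset=5 (pos 1, char 'e'): match length 0
  offset=6 (pos 0, char 'c'): match length 3
Longest match has length 3 at offset 6.
next_char = character at position 6 + 3 = 9 -> 'e'

Best match: offset=6, length=3 (matching 'cec' starting at position 0)
LZ77 triple: (6, 3, 'e')


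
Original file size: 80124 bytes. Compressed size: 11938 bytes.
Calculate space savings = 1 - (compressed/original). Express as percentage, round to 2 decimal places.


ratio = compressed/original = 11938/80124 = 0.148994
savings = 1 - ratio = 1 - 0.148994 = 0.851006
as a percentage: 0.851006 * 100 = 85.1%

Space savings = 1 - 11938/80124 = 85.1%


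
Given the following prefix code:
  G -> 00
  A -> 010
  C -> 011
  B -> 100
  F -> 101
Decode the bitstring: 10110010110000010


Decoding step by step:
Bits 101 -> F
Bits 100 -> B
Bits 101 -> F
Bits 100 -> B
Bits 00 -> G
Bits 010 -> A


Decoded message: FBFBGA


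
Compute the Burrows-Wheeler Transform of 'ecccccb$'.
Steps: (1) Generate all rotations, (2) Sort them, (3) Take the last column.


Rotations (sorted):
  0: $ecccccb -> last char: b
  1: b$eccccc -> last char: c
  2: cb$ecccc -> last char: c
  3: ccb$eccc -> last char: c
  4: cccb$ecc -> last char: c
  5: ccccb$ec -> last char: c
  6: cccccb$e -> last char: e
  7: ecccccb$ -> last char: $


BWT = bccccce$


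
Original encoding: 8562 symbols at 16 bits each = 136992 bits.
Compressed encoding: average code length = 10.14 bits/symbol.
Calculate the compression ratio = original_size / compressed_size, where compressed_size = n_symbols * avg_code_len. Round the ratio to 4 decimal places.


original_size = n_symbols * orig_bits = 8562 * 16 = 136992 bits
compressed_size = n_symbols * avg_code_len = 8562 * 10.14 = 86818.68 bits
ratio = original_size / compressed_size = 136992 / 86818.68 = 1.5779

Compression ratio = 1.5779


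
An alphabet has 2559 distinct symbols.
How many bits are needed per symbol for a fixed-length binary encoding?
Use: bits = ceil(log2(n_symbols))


log2(2559) = 11.3214
Bracket: 2^11 = 2048 < 2559 <= 2^12 = 4096
So ceil(log2(2559)) = 12

bits = ceil(log2(2559)) = ceil(11.3214) = 12 bits


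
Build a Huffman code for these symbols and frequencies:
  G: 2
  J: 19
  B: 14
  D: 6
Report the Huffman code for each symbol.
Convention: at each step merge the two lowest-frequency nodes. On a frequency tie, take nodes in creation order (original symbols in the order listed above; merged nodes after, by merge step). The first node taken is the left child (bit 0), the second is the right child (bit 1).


Huffman tree construction:
Step 1: Merge G(2) + D(6) = 8
Step 2: Merge (G+D)(8) + B(14) = 22
Step 3: Merge J(19) + ((G+D)+B)(22) = 41
Read each symbol's code off the tree from the root (left child = 0, right child = 1).

Codes:
  G: 100 (length 3)
  J: 0 (length 1)
  B: 11 (length 2)
  D: 101 (length 3)
Average code length: 71/41 = 1.7317 bits/symbol


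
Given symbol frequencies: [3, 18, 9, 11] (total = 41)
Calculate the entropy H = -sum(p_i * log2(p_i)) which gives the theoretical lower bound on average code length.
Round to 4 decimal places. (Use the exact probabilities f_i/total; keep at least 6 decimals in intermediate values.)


Per-symbol terms -p_i * log2(p_i) with p_i = f_i/41:
  p = 3/41 = 0.073171: log2(p) = -3.772590, -p*log2(p) = 0.276043
  p = 18/41 = 0.439024: log2(p) = -1.187627, -p*log2(p) = 0.521397
  p = 9/41 = 0.219512: log2(p) = -2.187627, -p*log2(p) = 0.480211
  p = 11/41 = 0.268293: log2(p) = -1.898120, -p*log2(p) = 0.509252
H = 0.276043 + 0.521397 + 0.480211 + 0.509252 = 1.786903

H = 1.7869 bits/symbol


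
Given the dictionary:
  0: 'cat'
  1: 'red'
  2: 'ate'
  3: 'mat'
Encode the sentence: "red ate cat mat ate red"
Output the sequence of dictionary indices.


Look up each word in the dictionary:
  'red' -> 1
  'ate' -> 2
  'cat' -> 0
  'mat' -> 3
  'ate' -> 2
  'red' -> 1

Encoded: [1, 2, 0, 3, 2, 1]


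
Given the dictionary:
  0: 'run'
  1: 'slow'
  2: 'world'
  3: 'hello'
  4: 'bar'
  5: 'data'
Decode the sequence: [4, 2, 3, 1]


Look up each index in the dictionary:
  4 -> 'bar'
  2 -> 'world'
  3 -> 'hello'
  1 -> 'slow'

Decoded: "bar world hello slow"


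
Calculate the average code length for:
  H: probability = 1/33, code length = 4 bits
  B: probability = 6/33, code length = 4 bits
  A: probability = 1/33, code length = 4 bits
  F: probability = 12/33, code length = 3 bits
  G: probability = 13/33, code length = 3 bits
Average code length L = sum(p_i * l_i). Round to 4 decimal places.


Weighted contributions p_i * l_i:
  H: (1/33) * 4 = 4/33
  B: (6/33) * 4 = 24/33
  A: (1/33) * 4 = 4/33
  F: (12/33) * 3 = 36/33
  G: (13/33) * 3 = 39/33
Sum = (4 + 24 + 4 + 36 + 39)/33 = 107/33

L = 107/33 = 3.2424 bits/symbol


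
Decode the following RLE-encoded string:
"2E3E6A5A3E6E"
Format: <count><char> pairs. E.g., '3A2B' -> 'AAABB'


Expanding each <count><char> pair:
  2E -> 'EE'
  3E -> 'EEE'
  6A -> 'AAAAAA'
  5A -> 'AAAAA'
  3E -> 'EEE'
  6E -> 'EEEEEE'

Decoded = EEEEEAAAAAAAAAAAEEEEEEEEE


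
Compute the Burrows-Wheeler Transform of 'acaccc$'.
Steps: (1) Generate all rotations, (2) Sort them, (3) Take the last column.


Rotations (sorted):
  0: $acaccc -> last char: c
  1: acaccc$ -> last char: $
  2: accc$ac -> last char: c
  3: c$acacc -> last char: c
  4: caccc$a -> last char: a
  5: cc$acac -> last char: c
  6: ccc$aca -> last char: a


BWT = c$ccaca


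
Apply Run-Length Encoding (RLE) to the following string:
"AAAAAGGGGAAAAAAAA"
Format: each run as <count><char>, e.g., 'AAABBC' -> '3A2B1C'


Scanning runs left to right:
  i=0: run of 'A' x 5 -> '5A'
  i=5: run of 'G' x 4 -> '4G'
  i=9: run of 'A' x 8 -> '8A'

RLE = 5A4G8A


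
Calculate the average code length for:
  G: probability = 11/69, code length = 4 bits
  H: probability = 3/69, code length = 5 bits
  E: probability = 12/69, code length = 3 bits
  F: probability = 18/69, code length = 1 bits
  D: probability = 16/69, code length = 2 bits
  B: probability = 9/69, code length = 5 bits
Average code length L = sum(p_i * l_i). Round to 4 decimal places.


Weighted contributions p_i * l_i:
  G: (11/69) * 4 = 44/69
  H: (3/69) * 5 = 15/69
  E: (12/69) * 3 = 36/69
  F: (18/69) * 1 = 18/69
  D: (16/69) * 2 = 32/69
  B: (9/69) * 5 = 45/69
Sum = (44 + 15 + 36 + 18 + 32 + 45)/69 = 190/69

L = 190/69 = 2.7536 bits/symbol


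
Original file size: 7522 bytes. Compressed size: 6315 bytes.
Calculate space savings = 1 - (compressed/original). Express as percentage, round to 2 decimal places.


ratio = compressed/original = 6315/7522 = 0.839537
savings = 1 - ratio = 1 - 0.839537 = 0.160463
as a percentage: 0.160463 * 100 = 16.05%

Space savings = 1 - 6315/7522 = 16.05%


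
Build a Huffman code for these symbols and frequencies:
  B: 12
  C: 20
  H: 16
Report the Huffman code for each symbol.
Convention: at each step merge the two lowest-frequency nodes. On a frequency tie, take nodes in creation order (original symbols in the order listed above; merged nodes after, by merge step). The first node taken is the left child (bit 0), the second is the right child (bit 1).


Huffman tree construction:
Step 1: Merge B(12) + H(16) = 28
Step 2: Merge C(20) + (B+H)(28) = 48
Read each symbol's code off the tree from the root (left child = 0, right child = 1).

Codes:
  B: 10 (length 2)
  C: 0 (length 1)
  H: 11 (length 2)
Average code length: 76/48 = 1.5833 bits/symbol


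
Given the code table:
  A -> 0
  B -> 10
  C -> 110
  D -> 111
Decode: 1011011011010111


Decoding:
10 -> B
110 -> C
110 -> C
110 -> C
10 -> B
111 -> D


Result: BCCCBD


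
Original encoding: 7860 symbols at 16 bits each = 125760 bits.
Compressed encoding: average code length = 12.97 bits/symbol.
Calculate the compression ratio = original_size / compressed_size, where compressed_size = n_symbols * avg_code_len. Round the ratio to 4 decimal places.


original_size = n_symbols * orig_bits = 7860 * 16 = 125760 bits
compressed_size = n_symbols * avg_code_len = 7860 * 12.97 = 101944.2 bits
ratio = original_size / compressed_size = 125760 / 101944.2 = 1.2336

Compression ratio = 1.2336


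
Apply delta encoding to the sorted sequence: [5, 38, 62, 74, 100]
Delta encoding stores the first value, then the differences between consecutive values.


First value: 5
Deltas:
  38 - 5 = 33
  62 - 38 = 24
  74 - 62 = 12
  100 - 74 = 26


Delta encoded: [5, 33, 24, 12, 26]


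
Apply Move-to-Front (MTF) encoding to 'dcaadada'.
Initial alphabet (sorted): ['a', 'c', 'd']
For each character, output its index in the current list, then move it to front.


MTF encoding:
'd': index 2 in ['a', 'c', 'd'] -> ['d', 'a', 'c']
'c': index 2 in ['d', 'a', 'c'] -> ['c', 'd', 'a']
'a': index 2 in ['c', 'd', 'a'] -> ['a', 'c', 'd']
'a': index 0 in ['a', 'c', 'd'] -> ['a', 'c', 'd']
'd': index 2 in ['a', 'c', 'd'] -> ['d', 'a', 'c']
'a': index 1 in ['d', 'a', 'c'] -> ['a', 'd', 'c']
'd': index 1 in ['a', 'd', 'c'] -> ['d', 'a', 'c']
'a': index 1 in ['d', 'a', 'c'] -> ['a', 'd', 'c']


Output: [2, 2, 2, 0, 2, 1, 1, 1]


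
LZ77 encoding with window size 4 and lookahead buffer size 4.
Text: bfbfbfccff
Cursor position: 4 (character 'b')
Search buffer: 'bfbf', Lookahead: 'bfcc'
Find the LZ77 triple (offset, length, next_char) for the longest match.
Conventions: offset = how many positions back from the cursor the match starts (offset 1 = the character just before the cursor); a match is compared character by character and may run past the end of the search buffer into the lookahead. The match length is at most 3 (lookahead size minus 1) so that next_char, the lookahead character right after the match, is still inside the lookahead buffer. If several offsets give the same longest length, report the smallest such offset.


Try each offset into the search buffer:
  offset=1 (pos 3, char 'f'): match length 0
  offset=2 (pos 2, char 'b'): match length 2
  offset=3 (pos 1, char 'f'): match length 0
  offset=4 (pos 0, char 'b'): match length 2
Longest match has length 2, found at offsets 2, 4; take the smallest, offset 2.
next_char = character at position 4 + 2 = 6 -> 'c'

Best match: offset=2, length=2 (matching 'bf' starting at position 2)
LZ77 triple: (2, 2, 'c')


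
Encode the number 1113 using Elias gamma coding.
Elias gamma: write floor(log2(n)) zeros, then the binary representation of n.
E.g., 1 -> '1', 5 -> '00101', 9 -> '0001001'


num_bits = floor(log2(1113)) + 1 = 11
leading_zeros = num_bits - 1 = 10
binary(1113) = 10001011001

Elias gamma(1113) = '0000000000' + '10001011001' = 000000000010001011001 (21 bits)


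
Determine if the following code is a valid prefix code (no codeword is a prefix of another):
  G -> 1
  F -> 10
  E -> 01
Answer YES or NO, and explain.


Checking each pair (does one codeword prefix another?):
  G='1' vs F='10': prefix -- VIOLATION

NO -- this is NOT a valid prefix code. G (1) is a prefix of F (10).


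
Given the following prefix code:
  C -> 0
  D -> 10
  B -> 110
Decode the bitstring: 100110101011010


Decoding step by step:
Bits 10 -> D
Bits 0 -> C
Bits 110 -> B
Bits 10 -> D
Bits 10 -> D
Bits 110 -> B
Bits 10 -> D


Decoded message: DCBDDBD


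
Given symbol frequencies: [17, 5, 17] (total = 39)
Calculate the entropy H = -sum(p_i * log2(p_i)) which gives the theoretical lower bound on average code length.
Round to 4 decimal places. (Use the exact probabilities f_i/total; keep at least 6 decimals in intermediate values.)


Per-symbol terms -p_i * log2(p_i) with p_i = f_i/39:
  p = 17/39 = 0.435897: log2(p) = -1.197939, -p*log2(p) = 0.522179
  p = 5/39 = 0.128205: log2(p) = -2.963474, -p*log2(p) = 0.379933
  p = 17/39 = 0.435897: log2(p) = -1.197939, -p*log2(p) = 0.522179
H = 0.522179 + 0.379933 + 0.522179 = 1.424291

H = 1.4243 bits/symbol


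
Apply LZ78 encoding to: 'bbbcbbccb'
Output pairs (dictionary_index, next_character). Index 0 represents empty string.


LZ78 encoding steps:
Dictionary: {0: ''}
Step 1: w='' (idx 0), next='b' -> output (0, 'b'), add 'b' as idx 1
Step 2: w='b' (idx 1), next='b' -> output (1, 'b'), add 'bb' as idx 2
Step 3: w='' (idx 0), next='c' -> output (0, 'c'), add 'c' as idx 3
Step 4: w='bb' (idx 2), next='c' -> output (2, 'c'), add 'bbc' as idx 4
Step 5: w='c' (idx 3), next='b' -> output (3, 'b'), add 'cb' as idx 5


Encoded: [(0, 'b'), (1, 'b'), (0, 'c'), (2, 'c'), (3, 'b')]


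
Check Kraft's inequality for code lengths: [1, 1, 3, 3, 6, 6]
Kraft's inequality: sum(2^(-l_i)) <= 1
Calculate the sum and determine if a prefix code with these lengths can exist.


Sum = 2^(-1) + 2^(-1) + 2^(-3) + 2^(-3) + 2^(-6) + 2^(-6)
    = 0.5 + 0.5 + 0.125 + 0.125 + 0.015625 + 0.015625
    = 82/64 = 1.28125
Since 1.28125 > 1, Kraft's inequality is NOT satisfied.
A prefix code with these lengths CANNOT exist.

Kraft sum = 1.28125. Not satisfied.


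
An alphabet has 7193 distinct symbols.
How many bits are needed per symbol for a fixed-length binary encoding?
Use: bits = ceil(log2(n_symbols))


log2(7193) = 12.8124
Bracket: 2^12 = 4096 < 7193 <= 2^13 = 8192
So ceil(log2(7193)) = 13

bits = ceil(log2(7193)) = ceil(12.8124) = 13 bits


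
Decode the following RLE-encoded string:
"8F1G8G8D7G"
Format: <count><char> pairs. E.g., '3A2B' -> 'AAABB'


Expanding each <count><char> pair:
  8F -> 'FFFFFFFF'
  1G -> 'G'
  8G -> 'GGGGGGGG'
  8D -> 'DDDDDDDD'
  7G -> 'GGGGGGG'

Decoded = FFFFFFFFGGGGGGGGGDDDDDDDDGGGGGGG


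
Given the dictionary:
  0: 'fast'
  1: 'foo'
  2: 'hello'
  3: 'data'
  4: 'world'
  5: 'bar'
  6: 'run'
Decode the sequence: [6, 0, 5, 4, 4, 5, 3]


Look up each index in the dictionary:
  6 -> 'run'
  0 -> 'fast'
  5 -> 'bar'
  4 -> 'world'
  4 -> 'world'
  5 -> 'bar'
  3 -> 'data'

Decoded: "run fast bar world world bar data"


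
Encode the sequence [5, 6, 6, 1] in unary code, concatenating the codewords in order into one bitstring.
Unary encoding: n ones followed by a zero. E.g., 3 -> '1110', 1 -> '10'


Encode each number as n ones followed by a terminating 0:
  5 -> 111110 (6 bits)
  6 -> 1111110 (7 bits)
  6 -> 1111110 (7 bits)
  1 -> 10 (2 bits)
Total length = 6 + 7 + 7 + 2 = 22 bits.

Unary([5, 6, 6, 1]) = 1111101111110111111010 (22 bits)


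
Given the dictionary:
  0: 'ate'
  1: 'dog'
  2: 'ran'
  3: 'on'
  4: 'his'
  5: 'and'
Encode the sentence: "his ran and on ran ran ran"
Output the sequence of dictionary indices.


Look up each word in the dictionary:
  'his' -> 4
  'ran' -> 2
  'and' -> 5
  'on' -> 3
  'ran' -> 2
  'ran' -> 2
  'ran' -> 2

Encoded: [4, 2, 5, 3, 2, 2, 2]


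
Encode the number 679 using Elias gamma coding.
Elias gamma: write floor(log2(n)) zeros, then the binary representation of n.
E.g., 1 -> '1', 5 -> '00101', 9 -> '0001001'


num_bits = floor(log2(679)) + 1 = 10
leading_zeros = num_bits - 1 = 9
binary(679) = 1010100111

Elias gamma(679) = '000000000' + '1010100111' = 0000000001010100111 (19 bits)


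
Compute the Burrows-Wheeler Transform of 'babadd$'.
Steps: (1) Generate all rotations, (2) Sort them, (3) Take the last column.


Rotations (sorted):
  0: $babadd -> last char: d
  1: abadd$b -> last char: b
  2: add$bab -> last char: b
  3: babadd$ -> last char: $
  4: badd$ba -> last char: a
  5: d$babad -> last char: d
  6: dd$baba -> last char: a


BWT = dbb$ada


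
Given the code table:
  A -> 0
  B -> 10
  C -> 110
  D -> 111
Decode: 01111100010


Decoding:
0 -> A
111 -> D
110 -> C
0 -> A
0 -> A
10 -> B


Result: ADCAAB


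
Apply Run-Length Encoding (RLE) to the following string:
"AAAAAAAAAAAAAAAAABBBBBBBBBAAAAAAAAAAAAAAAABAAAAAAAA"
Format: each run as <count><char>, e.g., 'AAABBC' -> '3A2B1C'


Scanning runs left to right:
  i=0: run of 'A' x 17 -> '17A'
  i=17: run of 'B' x 9 -> '9B'
  i=26: run of 'A' x 16 -> '16A'
  i=42: run of 'B' x 1 -> '1B'
  i=43: run of 'A' x 8 -> '8A'

RLE = 17A9B16A1B8A


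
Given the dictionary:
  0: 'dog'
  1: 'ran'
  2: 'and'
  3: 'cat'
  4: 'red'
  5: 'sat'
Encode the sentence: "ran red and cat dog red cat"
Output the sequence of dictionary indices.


Look up each word in the dictionary:
  'ran' -> 1
  'red' -> 4
  'and' -> 2
  'cat' -> 3
  'dog' -> 0
  'red' -> 4
  'cat' -> 3

Encoded: [1, 4, 2, 3, 0, 4, 3]


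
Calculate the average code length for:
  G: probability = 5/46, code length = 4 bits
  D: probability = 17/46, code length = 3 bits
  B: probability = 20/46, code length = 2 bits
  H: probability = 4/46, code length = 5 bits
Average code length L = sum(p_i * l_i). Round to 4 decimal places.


Weighted contributions p_i * l_i:
  G: (5/46) * 4 = 20/46
  D: (17/46) * 3 = 51/46
  B: (20/46) * 2 = 40/46
  H: (4/46) * 5 = 20/46
Sum = (20 + 51 + 40 + 20)/46 = 131/46

L = 131/46 = 2.8478 bits/symbol


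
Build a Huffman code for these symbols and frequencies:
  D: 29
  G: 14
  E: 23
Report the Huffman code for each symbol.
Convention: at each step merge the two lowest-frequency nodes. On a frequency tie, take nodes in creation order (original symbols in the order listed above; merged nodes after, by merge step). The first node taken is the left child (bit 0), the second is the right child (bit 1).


Huffman tree construction:
Step 1: Merge G(14) + E(23) = 37
Step 2: Merge D(29) + (G+E)(37) = 66
Read each symbol's code off the tree from the root (left child = 0, right child = 1).

Codes:
  D: 0 (length 1)
  G: 10 (length 2)
  E: 11 (length 2)
Average code length: 103/66 = 1.5606 bits/symbol


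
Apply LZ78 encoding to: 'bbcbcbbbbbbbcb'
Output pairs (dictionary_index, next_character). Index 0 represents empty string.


LZ78 encoding steps:
Dictionary: {0: ''}
Step 1: w='' (idx 0), next='b' -> output (0, 'b'), add 'b' as idx 1
Step 2: w='b' (idx 1), next='c' -> output (1, 'c'), add 'bc' as idx 2
Step 3: w='bc' (idx 2), next='b' -> output (2, 'b'), add 'bcb' as idx 3
Step 4: w='b' (idx 1), next='b' -> output (1, 'b'), add 'bb' as idx 4
Step 5: w='bb' (idx 4), next='b' -> output (4, 'b'), add 'bbb' as idx 5
Step 6: w='bcb' (idx 3), end of input -> output (3, '')


Encoded: [(0, 'b'), (1, 'c'), (2, 'b'), (1, 'b'), (4, 'b'), (3, '')]


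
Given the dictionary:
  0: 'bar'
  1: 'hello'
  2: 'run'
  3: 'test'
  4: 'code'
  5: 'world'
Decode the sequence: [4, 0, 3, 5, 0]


Look up each index in the dictionary:
  4 -> 'code'
  0 -> 'bar'
  3 -> 'test'
  5 -> 'world'
  0 -> 'bar'

Decoded: "code bar test world bar"


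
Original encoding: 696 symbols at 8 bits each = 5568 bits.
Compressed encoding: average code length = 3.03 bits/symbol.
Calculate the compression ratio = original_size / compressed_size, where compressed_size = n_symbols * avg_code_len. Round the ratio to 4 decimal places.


original_size = n_symbols * orig_bits = 696 * 8 = 5568 bits
compressed_size = n_symbols * avg_code_len = 696 * 3.03 = 2108.88 bits
ratio = original_size / compressed_size = 5568 / 2108.88 = 2.6403

Compression ratio = 2.6403


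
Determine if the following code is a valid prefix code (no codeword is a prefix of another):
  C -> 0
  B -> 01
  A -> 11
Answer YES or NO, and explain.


Checking each pair (does one codeword prefix another?):
  C='0' vs B='01': prefix -- VIOLATION

NO -- this is NOT a valid prefix code. C (0) is a prefix of B (01).


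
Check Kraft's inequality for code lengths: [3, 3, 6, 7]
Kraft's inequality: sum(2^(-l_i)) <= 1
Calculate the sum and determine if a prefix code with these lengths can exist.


Sum = 2^(-3) + 2^(-3) + 2^(-6) + 2^(-7)
    = 0.125 + 0.125 + 0.015625 + 0.0078125
    = 35/128 = 0.2734375
Since 0.2734375 <= 1, Kraft's inequality IS satisfied.
A prefix code with these lengths CAN exist.

Kraft sum = 0.2734375. Satisfied.


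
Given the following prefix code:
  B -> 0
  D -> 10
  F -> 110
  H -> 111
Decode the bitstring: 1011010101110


Decoding step by step:
Bits 10 -> D
Bits 110 -> F
Bits 10 -> D
Bits 10 -> D
Bits 111 -> H
Bits 0 -> B


Decoded message: DFDDHB


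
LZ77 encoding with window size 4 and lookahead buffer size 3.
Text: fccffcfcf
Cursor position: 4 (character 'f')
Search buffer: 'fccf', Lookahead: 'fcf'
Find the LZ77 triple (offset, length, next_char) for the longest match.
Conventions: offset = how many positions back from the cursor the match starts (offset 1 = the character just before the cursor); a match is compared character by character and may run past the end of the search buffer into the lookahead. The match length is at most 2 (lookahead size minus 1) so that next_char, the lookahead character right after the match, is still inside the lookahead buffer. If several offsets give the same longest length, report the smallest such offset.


Try each offset into the search buffer:
  offset=1 (pos 3, char 'f'): match length 1
  offset=2 (pos 2, char 'c'): match length 0
  offset=3 (pos 1, char 'c'): match length 0
  offset=4 (pos 0, char 'f'): match length 2
Longest match has length 2 at offset 4.
next_char = character at position 4 + 2 = 6 -> 'f'

Best match: offset=4, length=2 (matching 'fc' starting at position 0)
LZ77 triple: (4, 2, 'f')


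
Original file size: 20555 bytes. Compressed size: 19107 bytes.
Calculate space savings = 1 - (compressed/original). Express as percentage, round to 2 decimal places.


ratio = compressed/original = 19107/20555 = 0.929555
savings = 1 - ratio = 1 - 0.929555 = 0.070445
as a percentage: 0.070445 * 100 = 7.04%

Space savings = 1 - 19107/20555 = 7.04%


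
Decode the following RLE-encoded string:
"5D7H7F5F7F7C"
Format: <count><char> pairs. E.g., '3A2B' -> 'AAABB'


Expanding each <count><char> pair:
  5D -> 'DDDDD'
  7H -> 'HHHHHHH'
  7F -> 'FFFFFFF'
  5F -> 'FFFFF'
  7F -> 'FFFFFFF'
  7C -> 'CCCCCCC'

Decoded = DDDDDHHHHHHHFFFFFFFFFFFFFFFFFFFCCCCCCC


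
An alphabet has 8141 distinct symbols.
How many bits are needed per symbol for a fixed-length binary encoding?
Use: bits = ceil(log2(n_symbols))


log2(8141) = 12.991
Bracket: 2^12 = 4096 < 8141 <= 2^13 = 8192
So ceil(log2(8141)) = 13

bits = ceil(log2(8141)) = ceil(12.991) = 13 bits


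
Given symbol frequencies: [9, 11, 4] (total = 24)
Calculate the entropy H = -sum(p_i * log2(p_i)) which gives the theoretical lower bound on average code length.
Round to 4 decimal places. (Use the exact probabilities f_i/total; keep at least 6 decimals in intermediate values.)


Per-symbol terms -p_i * log2(p_i) with p_i = f_i/24:
  p = 9/24 = 0.375000: log2(p) = -1.415037, -p*log2(p) = 0.530639
  p = 11/24 = 0.458333: log2(p) = -1.125531, -p*log2(p) = 0.515868
  p = 4/24 = 0.166667: log2(p) = -2.584963, -p*log2(p) = 0.430827
H = 0.530639 + 0.515868 + 0.430827 = 1.477334

H = 1.4773 bits/symbol


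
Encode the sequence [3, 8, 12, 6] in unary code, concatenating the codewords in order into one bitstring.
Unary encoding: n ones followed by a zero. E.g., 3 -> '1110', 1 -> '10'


Encode each number as n ones followed by a terminating 0:
  3 -> 1110 (4 bits)
  8 -> 111111110 (9 bits)
  12 -> 1111111111110 (13 bits)
  6 -> 1111110 (7 bits)
Total length = 4 + 9 + 13 + 7 = 33 bits.

Unary([3, 8, 12, 6]) = 111011111111011111111111101111110 (33 bits)


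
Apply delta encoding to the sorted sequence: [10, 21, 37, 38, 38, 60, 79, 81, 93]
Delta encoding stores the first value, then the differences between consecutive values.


First value: 10
Deltas:
  21 - 10 = 11
  37 - 21 = 16
  38 - 37 = 1
  38 - 38 = 0
  60 - 38 = 22
  79 - 60 = 19
  81 - 79 = 2
  93 - 81 = 12


Delta encoded: [10, 11, 16, 1, 0, 22, 19, 2, 12]


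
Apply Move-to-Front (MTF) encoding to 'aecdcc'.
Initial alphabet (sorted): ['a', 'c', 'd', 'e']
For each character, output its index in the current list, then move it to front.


MTF encoding:
'a': index 0 in ['a', 'c', 'd', 'e'] -> ['a', 'c', 'd', 'e']
'e': index 3 in ['a', 'c', 'd', 'e'] -> ['e', 'a', 'c', 'd']
'c': index 2 in ['e', 'a', 'c', 'd'] -> ['c', 'e', 'a', 'd']
'd': index 3 in ['c', 'e', 'a', 'd'] -> ['d', 'c', 'e', 'a']
'c': index 1 in ['d', 'c', 'e', 'a'] -> ['c', 'd', 'e', 'a']
'c': index 0 in ['c', 'd', 'e', 'a'] -> ['c', 'd', 'e', 'a']


Output: [0, 3, 2, 3, 1, 0]


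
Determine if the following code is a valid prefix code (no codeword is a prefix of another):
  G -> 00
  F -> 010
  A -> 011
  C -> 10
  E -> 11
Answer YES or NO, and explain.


Checking each pair (does one codeword prefix another?):
  G='00' vs F='010': no prefix
  G='00' vs A='011': no prefix
  G='00' vs C='10': no prefix
  G='00' vs E='11': no prefix
  F='010' vs G='00': no prefix
  F='010' vs A='011': no prefix
  F='010' vs C='10': no prefix
  F='010' vs E='11': no prefix
  A='011' vs G='00': no prefix
  A='011' vs F='010': no prefix
  A='011' vs C='10': no prefix
  A='011' vs E='11': no prefix
  C='10' vs G='00': no prefix
  C='10' vs F='010': no prefix
  C='10' vs A='011': no prefix
  C='10' vs E='11': no prefix
  E='11' vs G='00': no prefix
  E='11' vs F='010': no prefix
  E='11' vs A='011': no prefix
  E='11' vs C='10': no prefix
No violation found over all pairs.

YES -- this is a valid prefix code. No codeword is a prefix of any other codeword.


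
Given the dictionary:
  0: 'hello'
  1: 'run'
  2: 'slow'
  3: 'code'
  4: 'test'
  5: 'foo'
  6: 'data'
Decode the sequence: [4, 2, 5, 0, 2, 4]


Look up each index in the dictionary:
  4 -> 'test'
  2 -> 'slow'
  5 -> 'foo'
  0 -> 'hello'
  2 -> 'slow'
  4 -> 'test'

Decoded: "test slow foo hello slow test"


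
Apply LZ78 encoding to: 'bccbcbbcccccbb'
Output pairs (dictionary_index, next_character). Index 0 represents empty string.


LZ78 encoding steps:
Dictionary: {0: ''}
Step 1: w='' (idx 0), next='b' -> output (0, 'b'), add 'b' as idx 1
Step 2: w='' (idx 0), next='c' -> output (0, 'c'), add 'c' as idx 2
Step 3: w='c' (idx 2), next='b' -> output (2, 'b'), add 'cb' as idx 3
Step 4: w='cb' (idx 3), next='b' -> output (3, 'b'), add 'cbb' as idx 4
Step 5: w='c' (idx 2), next='c' -> output (2, 'c'), add 'cc' as idx 5
Step 6: w='cc' (idx 5), next='c' -> output (5, 'c'), add 'ccc' as idx 6
Step 7: w='b' (idx 1), next='b' -> output (1, 'b'), add 'bb' as idx 7


Encoded: [(0, 'b'), (0, 'c'), (2, 'b'), (3, 'b'), (2, 'c'), (5, 'c'), (1, 'b')]


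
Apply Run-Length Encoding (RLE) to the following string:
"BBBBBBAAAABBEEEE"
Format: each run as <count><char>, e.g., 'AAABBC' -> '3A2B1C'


Scanning runs left to right:
  i=0: run of 'B' x 6 -> '6B'
  i=6: run of 'A' x 4 -> '4A'
  i=10: run of 'B' x 2 -> '2B'
  i=12: run of 'E' x 4 -> '4E'

RLE = 6B4A2B4E


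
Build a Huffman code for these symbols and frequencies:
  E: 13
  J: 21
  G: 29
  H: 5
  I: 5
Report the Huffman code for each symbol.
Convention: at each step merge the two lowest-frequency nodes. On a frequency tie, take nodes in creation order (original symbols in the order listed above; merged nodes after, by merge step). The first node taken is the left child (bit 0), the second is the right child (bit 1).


Huffman tree construction:
Step 1: Merge H(5) + I(5) = 10
Step 2: Merge (H+I)(10) + E(13) = 23
Step 3: Merge J(21) + ((H+I)+E)(23) = 44
Step 4: Merge G(29) + (J+((H+I)+E))(44) = 73
Read each symbol's code off the tree from the root (left child = 0, right child = 1).

Codes:
  E: 111 (length 3)
  J: 10 (length 2)
  G: 0 (length 1)
  H: 1100 (length 4)
  I: 1101 (length 4)
Average code length: 150/73 = 2.0548 bits/symbol


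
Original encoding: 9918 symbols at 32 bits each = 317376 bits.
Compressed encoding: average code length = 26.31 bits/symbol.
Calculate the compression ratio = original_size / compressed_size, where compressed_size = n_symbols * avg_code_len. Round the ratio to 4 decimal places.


original_size = n_symbols * orig_bits = 9918 * 32 = 317376 bits
compressed_size = n_symbols * avg_code_len = 9918 * 26.31 = 260942.58 bits
ratio = original_size / compressed_size = 317376 / 260942.58 = 1.2163

Compression ratio = 1.2163


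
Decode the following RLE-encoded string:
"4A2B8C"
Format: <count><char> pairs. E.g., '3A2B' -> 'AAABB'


Expanding each <count><char> pair:
  4A -> 'AAAA'
  2B -> 'BB'
  8C -> 'CCCCCCCC'

Decoded = AAAABBCCCCCCCC


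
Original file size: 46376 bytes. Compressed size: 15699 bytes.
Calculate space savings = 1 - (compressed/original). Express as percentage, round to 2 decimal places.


ratio = compressed/original = 15699/46376 = 0.338516
savings = 1 - ratio = 1 - 0.338516 = 0.661484
as a percentage: 0.661484 * 100 = 66.15%

Space savings = 1 - 15699/46376 = 66.15%


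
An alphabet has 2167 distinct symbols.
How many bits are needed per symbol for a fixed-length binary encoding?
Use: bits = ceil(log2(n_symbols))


log2(2167) = 11.0815
Bracket: 2^11 = 2048 < 2167 <= 2^12 = 4096
So ceil(log2(2167)) = 12

bits = ceil(log2(2167)) = ceil(11.0815) = 12 bits


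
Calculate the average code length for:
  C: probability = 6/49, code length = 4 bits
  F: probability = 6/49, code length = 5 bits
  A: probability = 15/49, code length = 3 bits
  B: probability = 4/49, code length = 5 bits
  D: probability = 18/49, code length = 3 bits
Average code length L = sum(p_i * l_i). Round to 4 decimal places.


Weighted contributions p_i * l_i:
  C: (6/49) * 4 = 24/49
  F: (6/49) * 5 = 30/49
  A: (15/49) * 3 = 45/49
  B: (4/49) * 5 = 20/49
  D: (18/49) * 3 = 54/49
Sum = (24 + 30 + 45 + 20 + 54)/49 = 173/49

L = 173/49 = 3.5306 bits/symbol


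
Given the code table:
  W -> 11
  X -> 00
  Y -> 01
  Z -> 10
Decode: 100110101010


Decoding:
10 -> Z
01 -> Y
10 -> Z
10 -> Z
10 -> Z
10 -> Z


Result: ZYZZZZ


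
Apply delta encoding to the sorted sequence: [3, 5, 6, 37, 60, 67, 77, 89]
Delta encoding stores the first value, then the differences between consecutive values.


First value: 3
Deltas:
  5 - 3 = 2
  6 - 5 = 1
  37 - 6 = 31
  60 - 37 = 23
  67 - 60 = 7
  77 - 67 = 10
  89 - 77 = 12


Delta encoded: [3, 2, 1, 31, 23, 7, 10, 12]


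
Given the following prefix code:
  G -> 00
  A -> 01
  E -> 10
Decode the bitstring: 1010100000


Decoding step by step:
Bits 10 -> E
Bits 10 -> E
Bits 10 -> E
Bits 00 -> G
Bits 00 -> G


Decoded message: EEEGG


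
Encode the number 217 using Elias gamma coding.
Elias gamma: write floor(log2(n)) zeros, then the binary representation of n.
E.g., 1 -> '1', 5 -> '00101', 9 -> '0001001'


num_bits = floor(log2(217)) + 1 = 8
leading_zeros = num_bits - 1 = 7
binary(217) = 11011001

Elias gamma(217) = '0000000' + '11011001' = 000000011011001 (15 bits)


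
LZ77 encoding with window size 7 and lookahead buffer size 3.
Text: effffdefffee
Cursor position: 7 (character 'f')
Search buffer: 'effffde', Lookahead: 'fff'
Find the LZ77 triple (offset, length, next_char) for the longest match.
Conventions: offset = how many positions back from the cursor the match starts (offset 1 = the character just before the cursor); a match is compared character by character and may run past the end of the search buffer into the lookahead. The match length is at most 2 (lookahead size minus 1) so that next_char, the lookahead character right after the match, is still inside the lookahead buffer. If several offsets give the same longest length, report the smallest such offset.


Try each offset into the search buffer:
  offset=1 (pos 6, char 'e'): match length 0
  offset=2 (pos 5, char 'd'): match length 0
  offset=3 (pos 4, char 'f'): match length 1
  offset=4 (pos 3, char 'f'): match length 2
  offset=5 (pos 2, char 'f'): match length 2
  offset=6 (pos 1, char 'f'): match length 2
  offset=7 (pos 0, char 'e'): match length 0
Longest match has length 2, found at offsets 4, 5, 6; take the smallest, offset 4.
next_char = character at position 7 + 2 = 9 -> 'f'

Best match: offset=4, length=2 (matching 'ff' starting at position 3)
LZ77 triple: (4, 2, 'f')


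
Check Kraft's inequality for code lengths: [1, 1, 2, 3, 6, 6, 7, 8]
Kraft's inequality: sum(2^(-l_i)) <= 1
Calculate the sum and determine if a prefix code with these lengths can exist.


Sum = 2^(-1) + 2^(-1) + 2^(-2) + 2^(-3) + 2^(-6) + 2^(-6) + 2^(-7) + 2^(-8)
    = 0.5 + 0.5 + 0.25 + 0.125 + 0.015625 + 0.015625 + 0.0078125 + 0.00390625
    = 363/256 = 1.41796875
Since 1.41796875 > 1, Kraft's inequality is NOT satisfied.
A prefix code with these lengths CANNOT exist.

Kraft sum = 1.41796875. Not satisfied.


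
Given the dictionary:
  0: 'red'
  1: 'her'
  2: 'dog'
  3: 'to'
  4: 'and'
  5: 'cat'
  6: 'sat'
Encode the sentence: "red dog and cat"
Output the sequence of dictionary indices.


Look up each word in the dictionary:
  'red' -> 0
  'dog' -> 2
  'and' -> 4
  'cat' -> 5

Encoded: [0, 2, 4, 5]


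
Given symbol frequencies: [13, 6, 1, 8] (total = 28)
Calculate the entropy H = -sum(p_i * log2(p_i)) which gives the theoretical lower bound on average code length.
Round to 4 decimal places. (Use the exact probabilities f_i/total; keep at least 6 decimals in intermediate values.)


Per-symbol terms -p_i * log2(p_i) with p_i = f_i/28:
  p = 13/28 = 0.464286: log2(p) = -1.106915, -p*log2(p) = 0.513925
  p = 6/28 = 0.214286: log2(p) = -2.222392, -p*log2(p) = 0.476227
  p = 1/28 = 0.035714: log2(p) = -4.807355, -p*log2(p) = 0.171691
  p = 8/28 = 0.285714: log2(p) = -1.807355, -p*log2(p) = 0.516387
H = 0.513925 + 0.476227 + 0.171691 + 0.516387 = 1.678230

H = 1.6782 bits/symbol


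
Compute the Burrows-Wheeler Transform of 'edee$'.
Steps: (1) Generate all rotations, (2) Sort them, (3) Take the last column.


Rotations (sorted):
  0: $edee -> last char: e
  1: dee$e -> last char: e
  2: e$ede -> last char: e
  3: edee$ -> last char: $
  4: ee$ed -> last char: d


BWT = eee$d


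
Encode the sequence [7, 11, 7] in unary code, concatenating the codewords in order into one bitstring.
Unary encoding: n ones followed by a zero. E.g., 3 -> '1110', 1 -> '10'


Encode each number as n ones followed by a terminating 0:
  7 -> 11111110 (8 bits)
  11 -> 111111111110 (12 bits)
  7 -> 11111110 (8 bits)
Total length = 8 + 12 + 8 = 28 bits.

Unary([7, 11, 7]) = 1111111011111111111011111110 (28 bits)


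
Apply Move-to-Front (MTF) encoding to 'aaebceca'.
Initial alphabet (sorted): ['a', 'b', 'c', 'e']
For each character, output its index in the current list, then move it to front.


MTF encoding:
'a': index 0 in ['a', 'b', 'c', 'e'] -> ['a', 'b', 'c', 'e']
'a': index 0 in ['a', 'b', 'c', 'e'] -> ['a', 'b', 'c', 'e']
'e': index 3 in ['a', 'b', 'c', 'e'] -> ['e', 'a', 'b', 'c']
'b': index 2 in ['e', 'a', 'b', 'c'] -> ['b', 'e', 'a', 'c']
'c': index 3 in ['b', 'e', 'a', 'c'] -> ['c', 'b', 'e', 'a']
'e': index 2 in ['c', 'b', 'e', 'a'] -> ['e', 'c', 'b', 'a']
'c': index 1 in ['e', 'c', 'b', 'a'] -> ['c', 'e', 'b', 'a']
'a': index 3 in ['c', 'e', 'b', 'a'] -> ['a', 'c', 'e', 'b']


Output: [0, 0, 3, 2, 3, 2, 1, 3]


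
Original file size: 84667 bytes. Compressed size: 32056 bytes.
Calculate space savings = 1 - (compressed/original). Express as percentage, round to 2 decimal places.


ratio = compressed/original = 32056/84667 = 0.378613
savings = 1 - ratio = 1 - 0.378613 = 0.621387
as a percentage: 0.621387 * 100 = 62.14%

Space savings = 1 - 32056/84667 = 62.14%


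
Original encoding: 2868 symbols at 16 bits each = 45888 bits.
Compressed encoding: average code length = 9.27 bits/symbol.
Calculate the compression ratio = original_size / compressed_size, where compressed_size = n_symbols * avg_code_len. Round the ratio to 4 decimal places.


original_size = n_symbols * orig_bits = 2868 * 16 = 45888 bits
compressed_size = n_symbols * avg_code_len = 2868 * 9.27 = 26586.36 bits
ratio = original_size / compressed_size = 45888 / 26586.36 = 1.726

Compression ratio = 1.726


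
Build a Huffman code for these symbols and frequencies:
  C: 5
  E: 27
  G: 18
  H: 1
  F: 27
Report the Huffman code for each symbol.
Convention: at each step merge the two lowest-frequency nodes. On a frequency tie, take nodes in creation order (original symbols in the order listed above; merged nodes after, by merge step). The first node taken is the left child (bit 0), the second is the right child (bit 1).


Huffman tree construction:
Step 1: Merge H(1) + C(5) = 6
Step 2: Merge (H+C)(6) + G(18) = 24
Step 3: Merge ((H+C)+G)(24) + E(27) = 51
Step 4: Merge F(27) + (((H+C)+G)+E)(51) = 78
Read each symbol's code off the tree from the root (left child = 0, right child = 1).

Codes:
  C: 1001 (length 4)
  E: 11 (length 2)
  G: 101 (length 3)
  H: 1000 (length 4)
  F: 0 (length 1)
Average code length: 159/78 = 2.0385 bits/symbol


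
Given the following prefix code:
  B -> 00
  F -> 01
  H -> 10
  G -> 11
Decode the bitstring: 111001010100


Decoding step by step:
Bits 11 -> G
Bits 10 -> H
Bits 01 -> F
Bits 01 -> F
Bits 01 -> F
Bits 00 -> B


Decoded message: GHFFFB


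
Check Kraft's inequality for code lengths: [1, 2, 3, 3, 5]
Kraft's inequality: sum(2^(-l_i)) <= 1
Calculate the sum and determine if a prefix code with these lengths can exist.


Sum = 2^(-1) + 2^(-2) + 2^(-3) + 2^(-3) + 2^(-5)
    = 0.5 + 0.25 + 0.125 + 0.125 + 0.03125
    = 33/32 = 1.03125
Since 1.03125 > 1, Kraft's inequality is NOT satisfied.
A prefix code with these lengths CANNOT exist.

Kraft sum = 1.03125. Not satisfied.


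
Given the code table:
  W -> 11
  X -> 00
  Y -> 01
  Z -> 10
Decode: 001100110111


Decoding:
00 -> X
11 -> W
00 -> X
11 -> W
01 -> Y
11 -> W


Result: XWXWYW


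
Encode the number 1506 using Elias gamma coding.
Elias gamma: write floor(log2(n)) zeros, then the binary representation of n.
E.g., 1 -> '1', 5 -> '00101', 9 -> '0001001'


num_bits = floor(log2(1506)) + 1 = 11
leading_zeros = num_bits - 1 = 10
binary(1506) = 10111100010

Elias gamma(1506) = '0000000000' + '10111100010' = 000000000010111100010 (21 bits)


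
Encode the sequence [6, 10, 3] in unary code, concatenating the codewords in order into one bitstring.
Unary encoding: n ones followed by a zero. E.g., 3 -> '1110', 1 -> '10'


Encode each number as n ones followed by a terminating 0:
  6 -> 1111110 (7 bits)
  10 -> 11111111110 (11 bits)
  3 -> 1110 (4 bits)
Total length = 7 + 11 + 4 = 22 bits.

Unary([6, 10, 3]) = 1111110111111111101110 (22 bits)


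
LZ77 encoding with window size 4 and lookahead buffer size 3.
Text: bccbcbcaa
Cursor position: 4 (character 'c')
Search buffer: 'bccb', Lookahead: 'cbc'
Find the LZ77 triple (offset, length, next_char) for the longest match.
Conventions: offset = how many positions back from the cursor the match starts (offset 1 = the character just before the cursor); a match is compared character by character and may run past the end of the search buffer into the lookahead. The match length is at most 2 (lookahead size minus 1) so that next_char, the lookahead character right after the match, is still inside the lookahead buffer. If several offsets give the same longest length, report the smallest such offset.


Try each offset into the search buffer:
  offset=1 (pos 3, char 'b'): match length 0
  offset=2 (pos 2, char 'c'): match length 2
  offset=3 (pos 1, char 'c'): match length 1
  offset=4 (pos 0, char 'b'): match length 0
Longest match has length 2 at offset 2.
next_char = character at position 4 + 2 = 6 -> 'c'

Best match: offset=2, length=2 (matching 'cb' starting at position 2)
LZ77 triple: (2, 2, 'c')
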